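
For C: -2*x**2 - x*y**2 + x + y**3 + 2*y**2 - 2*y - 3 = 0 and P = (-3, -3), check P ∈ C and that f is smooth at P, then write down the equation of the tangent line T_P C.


Tangent line at P: 4*x - 5*y - 3 = 0.

Step 1: f(-3, -3) = 0, so P lies on C.
Step 2: partial derivatives
  f_x(x, y) = -4*x - y**2 + 1, f_y(x, y) = -2*x*y + 3*y**2 + 4*y - 2.
  f_x(P) = 4, f_y(P) = -5 (gradient nonzero, so P is smooth).
Step 3: tangent line at P: 4·(x − -3) + -5·(y − -3) = 0.
Expanding: 4*x - 5*y - 3 = 0.


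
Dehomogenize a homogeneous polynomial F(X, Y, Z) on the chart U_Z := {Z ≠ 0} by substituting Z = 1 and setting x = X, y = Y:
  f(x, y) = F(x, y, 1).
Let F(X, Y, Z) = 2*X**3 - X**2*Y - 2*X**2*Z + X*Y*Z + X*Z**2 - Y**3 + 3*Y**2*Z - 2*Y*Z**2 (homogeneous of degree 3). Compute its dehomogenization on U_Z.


f(x, y) = 2*x**3 - x**2*y - 2*x**2 + x*y + x - y**3 + 3*y**2 - 2*y

On U_Z we set Z = 1. Each monomial c·X^i·Y^j·Z^k in F becomes c·x^i·y^j·1^k = c·x^i·y^j.
Substituting Z = 1: F(X, Y, 1) = 2*x**3 - x**2*y - 2*x**2 + x*y + x - y**3 + 3*y**2 - 2*y.
Note: deg(f) ≤ deg(F) = 3; strict inequality happens when F is divisible by Z (lost terms).


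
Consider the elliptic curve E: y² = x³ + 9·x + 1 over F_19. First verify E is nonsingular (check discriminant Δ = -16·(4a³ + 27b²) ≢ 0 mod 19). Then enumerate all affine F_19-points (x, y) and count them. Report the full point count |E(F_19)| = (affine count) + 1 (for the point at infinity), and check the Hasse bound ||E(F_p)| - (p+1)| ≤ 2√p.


Affine points = {(0, 1), (0, 18), (1, 7), (1, 12), (3, 6), (3, 13), (4, 5), (4, 14), (5, 0), (6, 9), (6, 10), (11, 5), (11, 14), (13, 4), (13, 15), (16, 2), (16, 17)}; affine count = 17; |E(F_19)| = 18.

Discriminant check: Δ ∝ 4a³ + 27b² = 4·9³ + 27·1² = 4·729 + 27·1 ≡ 17 (mod 19). Nonzero ⇒ E is nonsingular.
For each x ∈ F_19, compute rhs = x³ + 9·x + 1 mod 19, then count y ∈ F_19 with y² ≡ rhs.
  x = 0: rhs = 1, matching y values: 1, 18 (2 points).
  x = 1: rhs = 11, matching y values: 7, 12 (2 points).
  x = 2: rhs = 8, matching y values: none (0 points).
  x = 3: rhs = 17, matching y values: 6, 13 (2 points).
  x = 4: rhs = 6, matching y values: 5, 14 (2 points).
  x = 5: rhs = 0, matching y values: 0 (1 points).
  x = 6: rhs = 5, matching y values: 9, 10 (2 points).
  x = 7: rhs = 8, matching y values: none (0 points).
  x = 8: rhs = 15, matching y values: none (0 points).
  x = 9: rhs = 13, matching y values: none (0 points).
  x = 10: rhs = 8, matching y values: none (0 points).
  x = 11: rhs = 6, matching y values: 5, 14 (2 points).
  x = 12: rhs = 13, matching y values: none (0 points).
  x = 13: rhs = 16, matching y values: 4, 15 (2 points).
  x = 14: rhs = 2, matching y values: none (0 points).
  x = 15: rhs = 15, matching y values: none (0 points).
  x = 16: rhs = 4, matching y values: 2, 17 (2 points).
  x = 17: rhs = 13, matching y values: none (0 points).
  x = 18: rhs = 10, matching y values: none (0 points).
Total affine count: 17.
Full point count |E(F_19)| = 17 + 1 = 18.
Hasse bound: |18 − (19+1)| = |-2| = 2 ≤ 2√19 ≈ 8.7178 ✓.


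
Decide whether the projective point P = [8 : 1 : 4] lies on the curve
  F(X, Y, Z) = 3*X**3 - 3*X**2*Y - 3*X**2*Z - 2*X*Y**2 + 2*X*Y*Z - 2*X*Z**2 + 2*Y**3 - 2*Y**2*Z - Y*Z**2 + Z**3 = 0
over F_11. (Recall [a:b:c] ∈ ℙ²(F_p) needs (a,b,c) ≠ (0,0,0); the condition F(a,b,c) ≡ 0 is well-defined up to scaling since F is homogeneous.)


F(8,1,4) ≡ 3 (mod 11); P is NOT on the curve.

Evaluate F(8, 1, 4) term-by-term (mod 11).
  3*X**3 ↦ 3·512·1·1 = 1536
  -3*X**2*Y ↦ -3·64·1·1 = -192
  -3*X**2*Z ↦ -3·64·1·4 = -768
  -2*X*Y**2 ↦ -2·8·1·1 = -16
  2*X*Y*Z ↦ 2·8·1·4 = 64
  -2*X*Z**2 ↦ -2·8·1·16 = -256
  2*Y**3 ↦ 2·1·1·1 = 2
  -2*Y**2*Z ↦ -2·1·1·4 = -8
  -Y*Z**2 ↦ -1·1·1·16 = -16
  Z**3 ↦ 1·1·1·64 = 64
Sum: F(8, 1, 4) = (1536) + (-192) + (-768) + (-16) + (64) + (-256) + (2) + (-8) + (-16) + (64) = 410.
Reducing mod 11: 410 ≡ 3 (mod 11).
Since F(a, b, c) ≡ 3 ≠ 0 (mod 11), P does NOT lie on the curve.


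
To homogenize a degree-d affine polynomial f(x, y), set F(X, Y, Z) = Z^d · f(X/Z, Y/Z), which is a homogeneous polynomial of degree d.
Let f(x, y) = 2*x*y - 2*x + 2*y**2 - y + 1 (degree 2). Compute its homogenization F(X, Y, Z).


F(X, Y, Z) = 2*X*Y - 2*X*Z + 2*Y**2 - Y*Z + Z**2

deg(f) = 2.
Substitute x = X/Z, y = Y/Z into f, then multiply by Z^2.
  monomial 2·x^1·y^1 ↦ 2·X^1·Y^1·Z^0.
  monomial -2·x^1·y^0 ↦ -2·X^1·Y^0·Z^1.
  monomial 2·x^0·y^2 ↦ 2·X^0·Y^2·Z^0.
  monomial -1·x^0·y^1 ↦ -1·X^0·Y^1·Z^1.
  monomial 1·x^0·y^0 ↦ 1·X^0·Y^0·Z^2.
Collecting: F(X, Y, Z) = 2*X*Y - 2*X*Z + 2*Y**2 - Y*Z + Z**2.


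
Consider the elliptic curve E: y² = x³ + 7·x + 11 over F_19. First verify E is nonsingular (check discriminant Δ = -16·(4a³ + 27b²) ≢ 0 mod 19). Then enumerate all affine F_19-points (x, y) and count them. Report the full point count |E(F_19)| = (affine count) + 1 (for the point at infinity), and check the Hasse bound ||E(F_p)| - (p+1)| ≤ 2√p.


Affine points = {(0, 7), (0, 12), (1, 0), (5, 0), (7, 2), (7, 17), (8, 3), (8, 16), (9, 9), (9, 10), (10, 6), (10, 13), (13, 0), (16, 1), (16, 18)}; affine count = 15; |E(F_19)| = 16.

Discriminant check: Δ ∝ 4a³ + 27b² = 4·7³ + 27·11² = 4·343 + 27·121 ≡ 3 (mod 19). Nonzero ⇒ E is nonsingular.
For each x ∈ F_19, compute rhs = x³ + 7·x + 11 mod 19, then count y ∈ F_19 with y² ≡ rhs.
  x = 0: rhs = 11, matching y values: 7, 12 (2 points).
  x = 1: rhs = 0, matching y values: 0 (1 points).
  x = 2: rhs = 14, matching y values: none (0 points).
  x = 3: rhs = 2, matching y values: none (0 points).
  x = 4: rhs = 8, matching y values: none (0 points).
  x = 5: rhs = 0, matching y values: 0 (1 points).
  x = 6: rhs = 3, matching y values: none (0 points).
  x = 7: rhs = 4, matching y values: 2, 17 (2 points).
  x = 8: rhs = 9, matching y values: 3, 16 (2 points).
  x = 9: rhs = 5, matching y values: 9, 10 (2 points).
  x = 10: rhs = 17, matching y values: 6, 13 (2 points).
  x = 11: rhs = 13, matching y values: none (0 points).
  x = 12: rhs = 18, matching y values: none (0 points).
  x = 13: rhs = 0, matching y values: 0 (1 points).
  x = 14: rhs = 3, matching y values: none (0 points).
  x = 15: rhs = 14, matching y values: none (0 points).
  x = 16: rhs = 1, matching y values: 1, 18 (2 points).
  x = 17: rhs = 8, matching y values: none (0 points).
  x = 18: rhs = 3, matching y values: none (0 points).
Total affine count: 15.
Full point count |E(F_19)| = 15 + 1 = 16.
Hasse bound: |16 − (19+1)| = |-4| = 4 ≤ 2√19 ≈ 8.7178 ✓.


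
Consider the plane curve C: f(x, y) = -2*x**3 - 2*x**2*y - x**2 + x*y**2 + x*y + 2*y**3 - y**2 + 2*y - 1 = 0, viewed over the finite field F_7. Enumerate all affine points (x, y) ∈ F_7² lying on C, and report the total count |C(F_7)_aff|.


Affine F_7-points: {(0, 4), (1, 2), (1, 6), (2, 0), (5, 3), (5, 6), (6, 0)}; count = 7.

For each of the 49 pairs (x, y) ∈ F_7², evaluate f(x, y) mod 7. Record the zeros.
  x = 0: [0↦6, 1↦2, 2↦1, 3↦1, 4↦0, 5↦3, 6↦1]  zeros at y ∈ {4}
  x = 1: [0↦3, 1↦6, 2↦0, 3↦4, 4↦2, 5↦6, 6↦0]  zeros at y ∈ {2, 6}
  x = 2: [0↦0, 1↦6, 2↦5, 3↦2, 4↦2, 5↦3, 6↦3]  zeros at y ∈ {0}
  x = 3: [0↦6, 1↦4, 2↦4, 3↦4, 4↦2, 5↦3, 6↦5]  zeros at y ∈ ∅
  x = 4: [0↦2, 1↦2, 2↦6, 3↦5, 4↦4, 5↦1, 6↦1]  zeros at y ∈ ∅
  x = 5: [0↦4, 1↦2, 2↦6, 3↦0, 4↦3, 5↦6, 6↦0]  zeros at y ∈ {3, 6}
  x = 6: [0↦0, 1↦6, 2↦6, 3↦5, 4↦1, 5↦6, 6↦4]  zeros at y ∈ {0}
Collecting zeros: affine points = {(0, 4), (1, 2), (1, 6), (2, 0), (5, 3), (5, 6), (6, 0)}.
Total count |C(F_7)_aff| = 7.


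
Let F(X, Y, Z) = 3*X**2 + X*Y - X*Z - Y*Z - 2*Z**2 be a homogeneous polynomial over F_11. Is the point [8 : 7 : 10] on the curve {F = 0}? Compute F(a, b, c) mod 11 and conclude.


F(8,7,10) ≡ 8 (mod 11); P is NOT on the curve.

Evaluate F(8, 7, 10) term-by-term (mod 11).
  3*X**2 ↦ 3·64·1·1 = 192
  X*Y ↦ 1·8·7·1 = 56
  -X*Z ↦ -1·8·1·10 = -80
  -Y*Z ↦ -1·1·7·10 = -70
  -2*Z**2 ↦ -2·1·1·100 = -200
Sum: F(8, 7, 10) = (192) + (56) + (-80) + (-70) + (-200) = -102.
Reducing mod 11: -102 ≡ 8 (mod 11).
Since F(a, b, c) ≡ 8 ≠ 0 (mod 11), P does NOT lie on the curve.


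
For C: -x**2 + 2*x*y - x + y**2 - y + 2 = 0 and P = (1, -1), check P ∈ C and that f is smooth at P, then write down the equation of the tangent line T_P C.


Tangent line at P: -5*x - y + 4 = 0.

Step 1: f(1, -1) = 0, so P lies on C.
Step 2: partial derivatives
  f_x(x, y) = -2*x + 2*y - 1, f_y(x, y) = 2*x + 2*y - 1.
  f_x(P) = -5, f_y(P) = -1 (gradient nonzero, so P is smooth).
Step 3: tangent line at P: -5·(x − 1) + -1·(y − -1) = 0.
Expanding: -5*x - y + 4 = 0.


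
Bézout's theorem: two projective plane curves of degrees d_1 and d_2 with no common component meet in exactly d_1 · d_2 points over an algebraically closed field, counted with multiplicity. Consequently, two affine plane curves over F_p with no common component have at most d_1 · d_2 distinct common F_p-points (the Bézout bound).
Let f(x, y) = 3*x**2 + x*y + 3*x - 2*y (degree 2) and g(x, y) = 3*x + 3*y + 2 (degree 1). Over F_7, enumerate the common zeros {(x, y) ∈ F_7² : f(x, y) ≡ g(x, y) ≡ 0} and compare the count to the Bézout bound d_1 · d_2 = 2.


Common zeros: ∅; count = 0; Bézout bound = 2.

deg(f) = 2, deg(g) = 1, so Bézout bound = 2.
Scan x ∈ F_7. For each x, list the y ∈ F_7 with f(x, y) ≡ 0 and those with g(x, y) ≡ 0 (mod 7); the common zeros in that column are the intersection.
  x = 0: f ≡ 0 at y ∈ {0}; g ≡ 0 at y ∈ {4}; common: ∅.
  x = 1: f ≡ 0 at y ∈ {6}; g ≡ 0 at y ∈ {3}; common: ∅.
  x = 2: f ≡ 0 at y ∈ ∅; g ≡ 0 at y ∈ {2}; common: ∅.
  x = 3: f ≡ 0 at y ∈ {6}; g ≡ 0 at y ∈ {1}; common: ∅.
  x = 4: f ≡ 0 at y ∈ {5}; g ≡ 0 at y ∈ {0}; common: ∅.
  x = 5: f ≡ 0 at y ∈ {5}; g ≡ 0 at y ∈ {6}; common: ∅.
  x = 6: f ≡ 0 at y ∈ {0}; g ≡ 0 at y ∈ {5}; common: ∅.
Collecting: common zeros = ∅, so the count is 0.
Comparison with the Bézout bound: 0 ≤ 2 = deg(f)·deg(g), as expected for curves with no common component (the affine F_7-count falls short of the bound because intersections may lie at infinity, over extension fields, or carry multiplicity).


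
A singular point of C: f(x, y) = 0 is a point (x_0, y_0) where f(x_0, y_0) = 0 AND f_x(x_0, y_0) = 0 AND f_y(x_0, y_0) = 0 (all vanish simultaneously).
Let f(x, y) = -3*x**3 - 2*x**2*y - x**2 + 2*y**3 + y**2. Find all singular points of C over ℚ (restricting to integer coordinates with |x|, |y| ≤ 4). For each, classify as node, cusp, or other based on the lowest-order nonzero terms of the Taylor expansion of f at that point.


Singular points: {(0, 0)}; classification: node.

Compute partial derivatives:
  f_x = -9*x**2 - 4*x*y - 2*x.
  f_y = -2*x**2 + 6*y**2 + 2*y.
Scan x_0 ∈ {−4, ..., 4}. For each x_0, f_y(x_0, y) is a polynomial in y; find its integer roots y ∈ {−4, ..., 4}, then test f_x and f at those candidates.
  x = -4: f_y(-4, y) = 6*y**2 + 2*y - 32; no integer root y with |y| ≤ 4.
  x = -3: f_y(-3, y) = 6*y**2 + 2*y - 18; no integer root y with |y| ≤ 4.
  x = -2: f_y(-2, y) = 6*y**2 + 2*y - 8; vanishes at y ∈ {1}. (-2, 1): f_x = -24 ≠ 0.
  x = -1: f_y(-1, y) = 6*y**2 + 2*y - 2; no integer root y with |y| ≤ 4.
  x = 0: f_y(0, y) = 6*y**2 + 2*y; vanishes at y ∈ {0}. (0, 0): f_x = 0, f = 0 — SINGULAR.
  x = 1: f_y(1, y) = 6*y**2 + 2*y - 2; no integer root y with |y| ≤ 4.
  x = 2: f_y(2, y) = 6*y**2 + 2*y - 8; vanishes at y ∈ {1}. (2, 1): f_x = -48 ≠ 0.
  x = 3: f_y(3, y) = 6*y**2 + 2*y - 18; no integer root y with |y| ≤ 4.
  x = 4: f_y(4, y) = 6*y**2 + 2*y - 32; no integer root y with |y| ≤ 4.
Only singular point on the grid: (0, 0).
Classify: substitute x = 0 + u, y = 0 + v and expand: f = -3*u**3 - 2*u**2*v - u**2 + 2*v**3 + v**2.
No constant or linear terms (consistent with a singular point). Quadratic part: -u**2 + v**2. Cubic part: -3*u**3 - 2*u**2*v + 2*v**3.
The quadratic part v**2 - u**2 = (v − u)(v + u) splits into two distinct linear factors, so there are two distinct tangent lines y − 0 = ±(x − 0) — this is a node (ordinary double point).
Classification: node.


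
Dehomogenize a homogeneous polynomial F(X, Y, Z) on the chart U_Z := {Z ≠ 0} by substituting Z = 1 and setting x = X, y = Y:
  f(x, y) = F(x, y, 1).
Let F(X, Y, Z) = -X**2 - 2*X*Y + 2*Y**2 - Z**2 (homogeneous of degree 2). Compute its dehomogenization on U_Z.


f(x, y) = -x**2 - 2*x*y + 2*y**2 - 1

On U_Z we set Z = 1. Each monomial c·X^i·Y^j·Z^k in F becomes c·x^i·y^j·1^k = c·x^i·y^j.
Substituting Z = 1: F(X, Y, 1) = -x**2 - 2*x*y + 2*y**2 - 1.
Note: deg(f) ≤ deg(F) = 2; strict inequality happens when F is divisible by Z (lost terms).


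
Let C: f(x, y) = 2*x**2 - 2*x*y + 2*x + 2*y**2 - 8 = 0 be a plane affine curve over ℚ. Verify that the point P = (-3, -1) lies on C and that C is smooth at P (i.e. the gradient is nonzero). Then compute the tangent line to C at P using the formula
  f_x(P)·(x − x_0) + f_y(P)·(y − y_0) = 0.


Tangent line at P: -8*x + 2*y - 22 = 0.

Step 1: f(-3, -1) = 0, so P lies on C.
Step 2: partial derivatives
  f_x(x, y) = 4*x - 2*y + 2, f_y(x, y) = -2*x + 4*y.
  f_x(P) = -8, f_y(P) = 2 (gradient nonzero, so P is smooth).
Step 3: tangent line at P: -8·(x − -3) + 2·(y − -1) = 0.
Expanding: -8*x + 2*y - 22 = 0.


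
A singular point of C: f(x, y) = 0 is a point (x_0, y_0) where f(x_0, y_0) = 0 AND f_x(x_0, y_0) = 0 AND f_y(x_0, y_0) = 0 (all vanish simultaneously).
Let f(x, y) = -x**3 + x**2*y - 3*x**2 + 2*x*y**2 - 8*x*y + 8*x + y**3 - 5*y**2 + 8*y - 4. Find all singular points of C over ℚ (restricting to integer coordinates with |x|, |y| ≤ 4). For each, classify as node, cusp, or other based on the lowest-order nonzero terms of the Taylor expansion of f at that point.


Singular points: {(0, 2)}; classification: node.

Compute partial derivatives:
  f_x = -3*x**2 + 2*x*y - 6*x + 2*y**2 - 8*y + 8.
  f_y = x**2 + 4*x*y - 8*x + 3*y**2 - 10*y + 8.
Scan x_0 ∈ {−4, ..., 4}. For each x_0, f_y(x_0, y) is a polynomial in y; find its integer roots y ∈ {−4, ..., 4}, then test f_x and f at those candidates.
  x = -4: f_y(-4, y) = 3*y**2 - 26*y + 56; vanishes at y ∈ {4}. (-4, 4): f_x = -48 ≠ 0.
  x = -3: f_y(-3, y) = 3*y**2 - 22*y + 41; no integer root y with |y| ≤ 4.
  x = -2: f_y(-2, y) = 3*y**2 - 18*y + 28; no integer root y with |y| ≤ 4.
  x = -1: f_y(-1, y) = 3*y**2 - 14*y + 17; no integer root y with |y| ≤ 4.
  x = 0: f_y(0, y) = 3*y**2 - 10*y + 8; vanishes at y ∈ {2}. (0, 2): f_x = 0, f = 0 — SINGULAR.
  x = 1: f_y(1, y) = 3*y**2 - 6*y + 1; no integer root y with |y| ≤ 4.
  x = 2: f_y(2, y) = 3*y**2 - 2*y - 4; no integer root y with |y| ≤ 4.
  x = 3: f_y(3, y) = 3*y**2 + 2*y - 7; no integer root y with |y| ≤ 4.
  x = 4: f_y(4, y) = 3*y**2 + 6*y - 8; no integer root y with |y| ≤ 4.
Only singular point on the grid: (0, 2).
Classify: substitute x = 0 + u, y = 2 + v and expand: f = -u**3 + u**2*v - u**2 + 2*u*v**2 + v**3 + v**2.
No constant or linear terms (consistent with a singular point). Quadratic part: -u**2 + v**2. Cubic part: -u**3 + u**2*v + 2*u*v**2 + v**3.
The quadratic part v**2 - u**2 = (v − u)(v + u) splits into two distinct linear factors, so there are two distinct tangent lines y − 2 = ±(x − 0) — this is a node (ordinary double point).
Classification: node.


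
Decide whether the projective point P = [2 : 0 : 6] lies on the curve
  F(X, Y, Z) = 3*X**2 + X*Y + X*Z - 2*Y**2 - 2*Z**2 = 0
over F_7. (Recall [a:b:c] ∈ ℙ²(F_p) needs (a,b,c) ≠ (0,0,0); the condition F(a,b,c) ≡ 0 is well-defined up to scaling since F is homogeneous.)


F(2,0,6) ≡ 1 (mod 7); P is NOT on the curve.

Evaluate F(2, 0, 6) term-by-term (mod 7).
  3*X**2 ↦ 3·4·1·1 = 12
  X*Y ↦ 1·2·0·1 = 0
  X*Z ↦ 1·2·1·6 = 12
  -2*Y**2 ↦ -2·1·0·1 = 0
  -2*Z**2 ↦ -2·1·1·36 = -72
Sum: F(2, 0, 6) = (12) + (0) + (12) + (0) + (-72) = -48.
Reducing mod 7: -48 ≡ 1 (mod 7).
Since F(a, b, c) ≡ 1 ≠ 0 (mod 7), P does NOT lie on the curve.


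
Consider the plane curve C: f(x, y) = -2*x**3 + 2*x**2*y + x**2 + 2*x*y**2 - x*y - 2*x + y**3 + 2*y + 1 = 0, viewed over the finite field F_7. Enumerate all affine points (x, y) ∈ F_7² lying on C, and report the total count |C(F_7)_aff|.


Affine F_7-points: {(4, 0), (4, 3)}; count = 2.

For each of the 49 pairs (x, y) ∈ F_7², evaluate f(x, y) mod 7. Record the zeros.
  x = 0: [0↦1, 1↦4, 2↦6, 3↦6, 4↦3, 5↦3, 6↦5]  zeros at y ∈ ∅
  x = 1: [0↦5, 1↦4, 2↦6, 3↦3, 4↦1, 5↦6, 6↦3]  zeros at y ∈ ∅
  x = 2: [0↦6, 1↦5, 2↦4, 3↦2, 4↦5, 5↦5, 6↦1]  zeros at y ∈ ∅
  x = 3: [0↦6, 1↦2, 2↦2, 3↦5, 4↦3, 5↦2, 6↦1]  zeros at y ∈ ∅
  x = 4: [0↦0, 1↦4, 2↦2, 3↦0, 4↦4, 5↦6, 6↦5]  zeros at y ∈ {0, 3}
  x = 5: [0↦4, 1↦6, 2↦6, 3↦3, 4↦3, 5↦5, 6↦1]  zeros at y ∈ ∅
  x = 6: [0↦6, 1↦3, 2↦2, 3↦2, 4↦2, 5↦1, 6↦5]  zeros at y ∈ ∅
Collecting zeros: affine points = {(4, 0), (4, 3)}.
Total count |C(F_7)_aff| = 2.


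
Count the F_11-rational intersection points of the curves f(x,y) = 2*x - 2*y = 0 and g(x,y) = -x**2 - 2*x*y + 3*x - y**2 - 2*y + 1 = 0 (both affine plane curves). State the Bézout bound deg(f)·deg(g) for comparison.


Common zeros: ∅; count = 0; Bézout bound = 2.

deg(f) = 1, deg(g) = 2, so Bézout bound = 2.
Scan x ∈ F_11. For each x, list the y ∈ F_11 with f(x, y) ≡ 0 and those with g(x, y) ≡ 0 (mod 11); the common zeros in that column are the intersection.
  x = 0: f ≡ 0 at y ∈ {0}; g ≡ 0 at y ∈ ∅; common: ∅.
  x = 1: f ≡ 0 at y ∈ {1}; g ≡ 0 at y ∈ ∅; common: ∅.
  x = 2: f ≡ 0 at y ∈ {2}; g ≡ 0 at y ∈ {7, 9}; common: ∅.
  x = 3: f ≡ 0 at y ∈ {3}; g ≡ 0 at y ∈ ∅; common: ∅.
  x = 4: f ≡ 0 at y ∈ {4}; g ≡ 0 at y ∈ {6}; common: ∅.
  x = 5: f ≡ 0 at y ∈ {5}; g ≡ 0 at y ∈ {1, 9}; common: ∅.
  x = 6: f ≡ 0 at y ∈ {6}; g ≡ 0 at y ∈ ∅; common: ∅.
  x = 7: f ≡ 0 at y ∈ {7}; g ≡ 0 at y ∈ {1, 5}; common: ∅.
  x = 8: f ≡ 0 at y ∈ {8}; g ≡ 0 at y ∈ {5, 10}; common: ∅.
  x = 9: f ≡ 0 at y ∈ {9}; g ≡ 0 at y ∈ {6, 7}; common: ∅.
  x = 10: f ≡ 0 at y ∈ {10}; g ≡ 0 at y ∈ ∅; common: ∅.
Collecting: common zeros = ∅, so the count is 0.
Comparison with the Bézout bound: 0 ≤ 2 = deg(f)·deg(g), as expected for curves with no common component (the affine F_11-count falls short of the bound because intersections may lie at infinity, over extension fields, or carry multiplicity).


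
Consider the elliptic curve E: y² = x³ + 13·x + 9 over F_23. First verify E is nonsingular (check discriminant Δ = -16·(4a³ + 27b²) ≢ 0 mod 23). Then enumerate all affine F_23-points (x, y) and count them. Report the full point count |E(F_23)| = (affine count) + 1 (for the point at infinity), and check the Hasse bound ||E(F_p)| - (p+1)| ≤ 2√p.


Affine points = {(0, 3), (0, 20), (1, 0), (3, 11), (3, 12), (6, 2), (6, 21), (7, 11), (7, 12), (8, 2), (8, 21), (9, 2), (9, 21), (10, 9), (10, 14), (13, 11), (13, 12), (16, 9), (16, 14), (18, 7), (18, 16), (19, 10), (19, 13), (20, 9), (20, 14), (22, 8), (22, 15)}; affine count = 27; |E(F_23)| = 28.

Discriminant check: Δ ∝ 4a³ + 27b² = 4·13³ + 27·9² = 4·2197 + 27·81 ≡ 4 (mod 23). Nonzero ⇒ E is nonsingular.
For each x ∈ F_23, compute rhs = x³ + 13·x + 9 mod 23, then count y ∈ F_23 with y² ≡ rhs.
  x = 0: rhs = 9, matching y values: 3, 20 (2 points).
  x = 1: rhs = 0, matching y values: 0 (1 points).
  x = 2: rhs = 20, matching y values: none (0 points).
  x = 3: rhs = 6, matching y values: 11, 12 (2 points).
  x = 4: rhs = 10, matching y values: none (0 points).
  x = 5: rhs = 15, matching y values: none (0 points).
  x = 6: rhs = 4, matching y values: 2, 21 (2 points).
  x = 7: rhs = 6, matching y values: 11, 12 (2 points).
  x = 8: rhs = 4, matching y values: 2, 21 (2 points).
  x = 9: rhs = 4, matching y values: 2, 21 (2 points).
  x = 10: rhs = 12, matching y values: 9, 14 (2 points).
  x = 11: rhs = 11, matching y values: none (0 points).
  x = 12: rhs = 7, matching y values: none (0 points).
  x = 13: rhs = 6, matching y values: 11, 12 (2 points).
  x = 14: rhs = 14, matching y values: none (0 points).
  x = 15: rhs = 14, matching y values: none (0 points).
  x = 16: rhs = 12, matching y values: 9, 14 (2 points).
  x = 17: rhs = 14, matching y values: none (0 points).
  x = 18: rhs = 3, matching y values: 7, 16 (2 points).
  x = 19: rhs = 8, matching y values: 10, 13 (2 points).
  x = 20: rhs = 12, matching y values: 9, 14 (2 points).
  x = 21: rhs = 21, matching y values: none (0 points).
  x = 22: rhs = 18, matching y values: 8, 15 (2 points).
Total affine count: 27.
Full point count |E(F_23)| = 27 + 1 = 28.
Hasse bound: |28 − (23+1)| = |4| = 4 ≤ 2√23 ≈ 9.5917 ✓.


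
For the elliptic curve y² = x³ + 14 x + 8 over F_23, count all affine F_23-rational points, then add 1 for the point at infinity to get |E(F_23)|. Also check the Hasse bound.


Affine points = {(0, 10), (0, 13), (1, 0), (3, 10), (3, 13), (4, 6), (4, 17), (6, 3), (6, 20), (7, 9), (7, 14), (9, 9), (9, 14), (12, 8), (12, 15), (13, 8), (13, 15), (14, 2), (14, 21), (16, 2), (16, 21), (19, 7), (19, 16), (20, 10), (20, 13), (21, 8), (21, 15), (22, 4), (22, 19)}; affine count = 29; |E(F_23)| = 30.

Discriminant check: Δ ∝ 4a³ + 27b² = 4·14³ + 27·8² = 4·2744 + 27·64 ≡ 8 (mod 23). Nonzero ⇒ E is nonsingular.
For each x ∈ F_23, compute rhs = x³ + 14·x + 8 mod 23, then count y ∈ F_23 with y² ≡ rhs.
  x = 0: rhs = 8, matching y values: 10, 13 (2 points).
  x = 1: rhs = 0, matching y values: 0 (1 points).
  x = 2: rhs = 21, matching y values: none (0 points).
  x = 3: rhs = 8, matching y values: 10, 13 (2 points).
  x = 4: rhs = 13, matching y values: 6, 17 (2 points).
  x = 5: rhs = 19, matching y values: none (0 points).
  x = 6: rhs = 9, matching y values: 3, 20 (2 points).
  x = 7: rhs = 12, matching y values: 9, 14 (2 points).
  x = 8: rhs = 11, matching y values: none (0 points).
  x = 9: rhs = 12, matching y values: 9, 14 (2 points).
  x = 10: rhs = 21, matching y values: none (0 points).
  x = 11: rhs = 21, matching y values: none (0 points).
  x = 12: rhs = 18, matching y values: 8, 15 (2 points).
  x = 13: rhs = 18, matching y values: 8, 15 (2 points).
  x = 14: rhs = 4, matching y values: 2, 21 (2 points).
  x = 15: rhs = 5, matching y values: none (0 points).
  x = 16: rhs = 4, matching y values: 2, 21 (2 points).
  x = 17: rhs = 7, matching y values: none (0 points).
  x = 18: rhs = 20, matching y values: none (0 points).
  x = 19: rhs = 3, matching y values: 7, 16 (2 points).
  x = 20: rhs = 8, matching y values: 10, 13 (2 points).
  x = 21: rhs = 18, matching y values: 8, 15 (2 points).
  x = 22: rhs = 16, matching y values: 4, 19 (2 points).
Total affine count: 29.
Full point count |E(F_23)| = 29 + 1 = 30.
Hasse bound: |30 − (23+1)| = |6| = 6 ≤ 2√23 ≈ 9.5917 ✓.


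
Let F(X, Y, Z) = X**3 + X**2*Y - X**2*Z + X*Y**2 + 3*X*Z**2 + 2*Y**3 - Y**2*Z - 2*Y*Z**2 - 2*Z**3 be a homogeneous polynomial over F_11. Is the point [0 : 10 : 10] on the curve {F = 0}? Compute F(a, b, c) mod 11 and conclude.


F(0,10,10) ≡ 3 (mod 11); P is NOT on the curve.

Evaluate F(0, 10, 10) term-by-term (mod 11).
  X**3 ↦ 1·0·1·1 = 0
  X**2*Y ↦ 1·0·10·1 = 0
  -X**2*Z ↦ -1·0·1·10 = 0
  X*Y**2 ↦ 1·0·100·1 = 0
  3*X*Z**2 ↦ 3·0·1·100 = 0
  2*Y**3 ↦ 2·1·1000·1 = 2000
  -Y**2*Z ↦ -1·1·100·10 = -1000
  -2*Y*Z**2 ↦ -2·1·10·100 = -2000
  -2*Z**3 ↦ -2·1·1·1000 = -2000
Sum: F(0, 10, 10) = (0) + (0) + (0) + (0) + (0) + (2000) + (-1000) + (-2000) + (-2000) = -3000.
Reducing mod 11: -3000 ≡ 3 (mod 11).
Since F(a, b, c) ≡ 3 ≠ 0 (mod 11), P does NOT lie on the curve.


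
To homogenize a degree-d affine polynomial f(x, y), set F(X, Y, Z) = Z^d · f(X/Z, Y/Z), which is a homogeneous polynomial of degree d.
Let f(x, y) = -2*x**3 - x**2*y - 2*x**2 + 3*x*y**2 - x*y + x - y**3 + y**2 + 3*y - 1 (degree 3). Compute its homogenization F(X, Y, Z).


F(X, Y, Z) = -2*X**3 - X**2*Y - 2*X**2*Z + 3*X*Y**2 - X*Y*Z + X*Z**2 - Y**3 + Y**2*Z + 3*Y*Z**2 - Z**3

deg(f) = 3.
Substitute x = X/Z, y = Y/Z into f, then multiply by Z^3.
  monomial -2·x^3·y^0 ↦ -2·X^3·Y^0·Z^0.
  monomial -1·x^2·y^1 ↦ -1·X^2·Y^1·Z^0.
  monomial -2·x^2·y^0 ↦ -2·X^2·Y^0·Z^1.
  monomial 3·x^1·y^2 ↦ 3·X^1·Y^2·Z^0.
  monomial -1·x^1·y^1 ↦ -1·X^1·Y^1·Z^1.
  monomial 1·x^1·y^0 ↦ 1·X^1·Y^0·Z^2.
  monomial -1·x^0·y^3 ↦ -1·X^0·Y^3·Z^0.
  monomial 1·x^0·y^2 ↦ 1·X^0·Y^2·Z^1.
  monomial 3·x^0·y^1 ↦ 3·X^0·Y^1·Z^2.
  monomial -1·x^0·y^0 ↦ -1·X^0·Y^0·Z^3.
Collecting: F(X, Y, Z) = -2*X**3 - X**2*Y - 2*X**2*Z + 3*X*Y**2 - X*Y*Z + X*Z**2 - Y**3 + Y**2*Z + 3*Y*Z**2 - Z**3.


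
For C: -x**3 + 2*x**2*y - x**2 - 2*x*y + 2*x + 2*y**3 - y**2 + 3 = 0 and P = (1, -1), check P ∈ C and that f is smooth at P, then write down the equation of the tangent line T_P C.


Tangent line at P: -5*x + 8*y + 13 = 0.

Step 1: f(1, -1) = 0, so P lies on C.
Step 2: partial derivatives
  f_x(x, y) = -3*x**2 + 4*x*y - 2*x - 2*y + 2, f_y(x, y) = 2*x**2 - 2*x + 6*y**2 - 2*y.
  f_x(P) = -5, f_y(P) = 8 (gradient nonzero, so P is smooth).
Step 3: tangent line at P: -5·(x − 1) + 8·(y − -1) = 0.
Expanding: -5*x + 8*y + 13 = 0.


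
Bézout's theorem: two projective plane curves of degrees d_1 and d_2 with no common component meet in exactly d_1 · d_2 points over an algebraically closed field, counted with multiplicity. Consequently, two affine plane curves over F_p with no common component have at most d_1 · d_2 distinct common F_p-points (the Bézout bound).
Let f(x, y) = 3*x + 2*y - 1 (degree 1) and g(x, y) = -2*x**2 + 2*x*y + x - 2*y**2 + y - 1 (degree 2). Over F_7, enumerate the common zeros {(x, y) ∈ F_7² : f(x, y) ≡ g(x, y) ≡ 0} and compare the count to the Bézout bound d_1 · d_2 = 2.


Common zeros: {(1, 6), (6, 2)}; count = 2; Bézout bound = 2.

deg(f) = 1, deg(g) = 2, so Bézout bound = 2.
Scan x ∈ F_7. For each x, list the y ∈ F_7 with f(x, y) ≡ 0 and those with g(x, y) ≡ 0 (mod 7); the common zeros in that column are the intersection.
  x = 0: f ≡ 0 at y ∈ {4}; g ≡ 0 at y ∈ {2}; common: ∅.
  x = 1: f ≡ 0 at y ∈ {6}; g ≡ 0 at y ∈ {6}; common: {6}.
  x = 2: f ≡ 0 at y ∈ {1}; g ≡ 0 at y ∈ {0, 6}; common: ∅.
  x = 3: f ≡ 0 at y ∈ {3}; g ≡ 0 at y ∈ ∅; common: ∅.
  x = 4: f ≡ 0 at y ∈ {5}; g ≡ 0 at y ∈ ∅; common: ∅.
  x = 5: f ≡ 0 at y ∈ {0}; g ≡ 0 at y ∈ ∅; common: ∅.
  x = 6: f ≡ 0 at y ∈ {2}; g ≡ 0 at y ∈ {1, 2}; common: {2}.
Collecting: common zeros = {(1, 6), (6, 2)}, so the count is 2.
Comparison with the Bézout bound: 2 ≤ 2 = deg(f)·deg(g), as expected for curves with no common component (the bound is attained).


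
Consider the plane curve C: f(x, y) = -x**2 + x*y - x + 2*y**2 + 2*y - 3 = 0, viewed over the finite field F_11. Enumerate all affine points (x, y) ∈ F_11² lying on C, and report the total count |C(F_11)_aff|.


Affine F_11-points: {(1, 1), (1, 3), (2, 10), (4, 4), (5, 0), (5, 2), (7, 2), (7, 10), (10, 1), (10, 4)}; count = 10.

For each of the 121 pairs (x, y) ∈ F_11², evaluate f(x, y) mod 11. Record the zeros.
  x = 0: [0↦8, 1↦1, 2↦9, 3↦10, 4↦4, 5↦2, 6↦4, 7↦10, 8↦9, 9↦1, 10↦8]  zeros at y ∈ ∅
  x = 1: [0↦6, 1↦0, 2↦9, 3↦0, 4↦6, 5↦5, 6↦8, 7↦4, 8↦4, 9↦8, 10↦5]  zeros at y ∈ {1, 3}
  x = 2: [0↦2, 1↦8, 2↦7, 3↦10, 4↦6, 5↦6, 6↦10, 7↦7, 8↦8, 9↦2, 10↦0]  zeros at y ∈ {10}
  x = 3: [0↦7, 1↦3, 2↦3, 3↦7, 4↦4, 5↦5, 6↦10, 7↦8, 8↦10, 9↦5, 10↦4]  zeros at y ∈ ∅
  x = 4: [0↦10, 1↦7, 2↦8, 3↦2, 4↦0, 5↦2, 6↦8, 7↦7, 8↦10, 9↦6, 10↦6]  zeros at y ∈ {4}
  x = 5: [0↦0, 1↦9, 2↦0, 3↦6, 4↦5, 5↦8, 6↦4, 7↦4, 8↦8, 9↦5, 10↦6]  zeros at y ∈ {0, 2}
  x = 6: [0↦10, 1↦9, 2↦1, 3↦8, 4↦8, 5↦1, 6↦9, 7↦10, 8↦4, 9↦2, 10↦4]  zeros at y ∈ ∅
  x = 7: [0↦7, 1↦7, 2↦0, 3↦8, 4↦9, 5↦3, 6↦1, 7↦3, 8↦9, 9↦8, 10↦0]  zeros at y ∈ {2, 10}
  x = 8: [0↦2, 1↦3, 2↦8, 3↦6, 4↦8, 5↦3, 6↦2, 7↦5, 8↦1, 9↦1, 10↦5]  zeros at y ∈ ∅
  x = 9: [0↦6, 1↦8, 2↦3, 3↦2, 4↦5, 5↦1, 6↦1, 7↦5, 8↦2, 9↦3, 10↦8]  zeros at y ∈ ∅
  x = 10: [0↦8, 1↦0, 2↦7, 3↦7, 4↦0, 5↦8, 6↦9, 7↦3, 8↦1, 9↦3, 10↦9]  zeros at y ∈ {1, 4}
Collecting zeros: affine points = {(1, 1), (1, 3), (2, 10), (4, 4), (5, 0), (5, 2), (7, 2), (7, 10), (10, 1), (10, 4)}.
Total count |C(F_11)_aff| = 10.


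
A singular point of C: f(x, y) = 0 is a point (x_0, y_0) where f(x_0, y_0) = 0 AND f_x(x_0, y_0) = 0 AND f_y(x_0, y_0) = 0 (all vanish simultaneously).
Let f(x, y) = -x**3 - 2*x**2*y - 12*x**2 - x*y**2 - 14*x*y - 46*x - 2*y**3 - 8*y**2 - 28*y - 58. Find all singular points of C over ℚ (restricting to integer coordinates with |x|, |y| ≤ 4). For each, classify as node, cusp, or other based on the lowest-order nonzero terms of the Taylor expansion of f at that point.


Singular points: {(-3, -1)}; classification: node.

Compute partial derivatives:
  f_x = -3*x**2 - 4*x*y - 24*x - y**2 - 14*y - 46.
  f_y = -2*x**2 - 2*x*y - 14*x - 6*y**2 - 16*y - 28.
Scan x_0 ∈ {−4, ..., 4}. For each x_0, f_y(x_0, y) is a polynomial in y; find its integer roots y ∈ {−4, ..., 4}, then test f_x and f at those candidates.
  x = -4: f_y(-4, y) = -6*y**2 - 8*y - 4; no integer root y with |y| ≤ 4.
  x = -3: f_y(-3, y) = -6*y**2 - 10*y - 4; vanishes at y ∈ {-1}. (-3, -1): f_x = 0, f = 0 — SINGULAR.
  x = -2: f_y(-2, y) = -6*y**2 - 12*y - 8; no integer root y with |y| ≤ 4.
  x = -1: f_y(-1, y) = -6*y**2 - 14*y - 16; no integer root y with |y| ≤ 4.
  x = 0: f_y(0, y) = -6*y**2 - 16*y - 28; no integer root y with |y| ≤ 4.
  x = 1: f_y(1, y) = -6*y**2 - 18*y - 44; no integer root y with |y| ≤ 4.
  x = 2: f_y(2, y) = -6*y**2 - 20*y - 64; no integer root y with |y| ≤ 4.
  x = 3: f_y(3, y) = -6*y**2 - 22*y - 88; no integer root y with |y| ≤ 4.
  x = 4: f_y(4, y) = -6*y**2 - 24*y - 116; no integer root y with |y| ≤ 4.
Only singular point on the grid: (-3, -1).
Classify: substitute x = -3 + u, y = -1 + v and expand: f = -u**3 - 2*u**2*v - u**2 - u*v**2 - 2*v**3 + v**2.
No constant or linear terms (consistent with a singular point). Quadratic part: -u**2 + v**2. Cubic part: -u**3 - 2*u**2*v - u*v**2 - 2*v**3.
The quadratic part v**2 - u**2 = (v − u)(v + u) splits into two distinct linear factors, so there are two distinct tangent lines y − -1 = ±(x − -3) — this is a node (ordinary double point).
Classification: node.


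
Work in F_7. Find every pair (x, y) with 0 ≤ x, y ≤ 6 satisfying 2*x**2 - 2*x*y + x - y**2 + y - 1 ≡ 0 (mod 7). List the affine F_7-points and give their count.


Affine F_7-points: {(0, 3), (0, 5), (1, 1), (1, 5), (3, 1), (4, 0), (6, 0), (6, 3)}; count = 8.

For each of the 49 pairs (x, y) ∈ F_7², evaluate f(x, y) mod 7. Record the zeros.
  x = 0: [0↦6, 1↦6, 2↦4, 3↦0, 4↦1, 5↦0, 6↦4]  zeros at y ∈ {3, 5}
  x = 1: [0↦2, 1↦0, 2↦3, 3↦4, 4↦3, 5↦0, 6↦2]  zeros at y ∈ {1, 5}
  x = 2: [0↦2, 1↦5, 2↦6, 3↦5, 4↦2, 5↦4, 6↦4]  zeros at y ∈ ∅
  x = 3: [0↦6, 1↦0, 2↦6, 3↦3, 4↦5, 5↦5, 6↦3]  zeros at y ∈ {1}
  x = 4: [0↦0, 1↦6, 2↦3, 3↦5, 4↦5, 5↦3, 6↦6]  zeros at y ∈ {0}
  x = 5: [0↦5, 1↦2, 2↦4, 3↦4, 4↦2, 5↦5, 6↦6]  zeros at y ∈ ∅
  x = 6: [0↦0, 1↦2, 2↦2, 3↦0, 4↦3, 5↦4, 6↦3]  zeros at y ∈ {0, 3}
Collecting zeros: affine points = {(0, 3), (0, 5), (1, 1), (1, 5), (3, 1), (4, 0), (6, 0), (6, 3)}.
Total count |C(F_7)_aff| = 8.


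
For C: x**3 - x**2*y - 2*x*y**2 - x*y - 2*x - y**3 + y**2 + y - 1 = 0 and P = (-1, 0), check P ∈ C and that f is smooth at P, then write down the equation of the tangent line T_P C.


Tangent line at P: x + y + 1 = 0.

Step 1: f(-1, 0) = 0, so P lies on C.
Step 2: partial derivatives
  f_x(x, y) = 3*x**2 - 2*x*y - 2*y**2 - y - 2, f_y(x, y) = -x**2 - 4*x*y - x - 3*y**2 + 2*y + 1.
  f_x(P) = 1, f_y(P) = 1 (gradient nonzero, so P is smooth).
Step 3: tangent line at P: 1·(x − -1) + 1·(y − 0) = 0.
Expanding: x + y + 1 = 0.


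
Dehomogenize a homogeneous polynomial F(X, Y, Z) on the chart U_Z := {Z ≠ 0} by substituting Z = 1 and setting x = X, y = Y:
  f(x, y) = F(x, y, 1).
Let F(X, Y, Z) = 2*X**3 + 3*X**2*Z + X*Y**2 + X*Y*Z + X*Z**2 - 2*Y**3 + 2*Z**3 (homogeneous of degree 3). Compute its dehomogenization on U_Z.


f(x, y) = 2*x**3 + 3*x**2 + x*y**2 + x*y + x - 2*y**3 + 2

On U_Z we set Z = 1. Each monomial c·X^i·Y^j·Z^k in F becomes c·x^i·y^j·1^k = c·x^i·y^j.
Substituting Z = 1: F(X, Y, 1) = 2*x**3 + 3*x**2 + x*y**2 + x*y + x - 2*y**3 + 2.
Note: deg(f) ≤ deg(F) = 3; strict inequality happens when F is divisible by Z (lost terms).


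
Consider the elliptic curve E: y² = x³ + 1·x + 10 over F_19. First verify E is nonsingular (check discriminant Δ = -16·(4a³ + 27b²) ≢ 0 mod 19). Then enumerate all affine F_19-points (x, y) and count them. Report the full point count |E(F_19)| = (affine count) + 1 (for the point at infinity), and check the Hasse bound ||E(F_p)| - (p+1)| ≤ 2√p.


Affine points = {(2, 1), (2, 18), (5, 8), (5, 11), (6, 2), (6, 17), (8, 6), (8, 13), (9, 8), (9, 11), (13, 4), (13, 15), (17, 0)}; affine count = 13; |E(F_19)| = 14.

Discriminant check: Δ ∝ 4a³ + 27b² = 4·1³ + 27·10² = 4·1 + 27·100 ≡ 6 (mod 19). Nonzero ⇒ E is nonsingular.
For each x ∈ F_19, compute rhs = x³ + 1·x + 10 mod 19, then count y ∈ F_19 with y² ≡ rhs.
  x = 0: rhs = 10, matching y values: none (0 points).
  x = 1: rhs = 12, matching y values: none (0 points).
  x = 2: rhs = 1, matching y values: 1, 18 (2 points).
  x = 3: rhs = 2, matching y values: none (0 points).
  x = 4: rhs = 2, matching y values: none (0 points).
  x = 5: rhs = 7, matching y values: 8, 11 (2 points).
  x = 6: rhs = 4, matching y values: 2, 17 (2 points).
  x = 7: rhs = 18, matching y values: none (0 points).
  x = 8: rhs = 17, matching y values: 6, 13 (2 points).
  x = 9: rhs = 7, matching y values: 8, 11 (2 points).
  x = 10: rhs = 13, matching y values: none (0 points).
  x = 11: rhs = 3, matching y values: none (0 points).
  x = 12: rhs = 2, matching y values: none (0 points).
  x = 13: rhs = 16, matching y values: 4, 15 (2 points).
  x = 14: rhs = 13, matching y values: none (0 points).
  x = 15: rhs = 18, matching y values: none (0 points).
  x = 16: rhs = 18, matching y values: none (0 points).
  x = 17: rhs = 0, matching y values: 0 (1 points).
  x = 18: rhs = 8, matching y values: none (0 points).
Total affine count: 13.
Full point count |E(F_19)| = 13 + 1 = 14.
Hasse bound: |14 − (19+1)| = |-6| = 6 ≤ 2√19 ≈ 8.7178 ✓.


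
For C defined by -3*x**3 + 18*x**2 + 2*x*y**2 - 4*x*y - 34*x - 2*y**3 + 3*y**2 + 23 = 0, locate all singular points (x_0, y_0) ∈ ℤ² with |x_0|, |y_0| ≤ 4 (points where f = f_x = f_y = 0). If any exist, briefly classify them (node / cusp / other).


Singular points: {(2, 1)}; classification: cusp.

Compute partial derivatives:
  f_x = -9*x**2 + 36*x + 2*y**2 - 4*y - 34.
  f_y = 4*x*y - 4*x - 6*y**2 + 6*y.
Scan x_0 ∈ {−4, ..., 4}. For each x_0, f_y(x_0, y) is a polynomial in y; find its integer roots y ∈ {−4, ..., 4}, then test f_x and f at those candidates.
  x = -4: f_y(-4, y) = -6*y**2 - 10*y + 16; vanishes at y ∈ {1}. (-4, 1): f_x = -324 ≠ 0.
  x = -3: f_y(-3, y) = -6*y**2 - 6*y + 12; vanishes at y ∈ {-2, 1}. (-3, -2): f_x = -207 ≠ 0; (-3, 1): f_x = -225 ≠ 0.
  x = -2: f_y(-2, y) = -6*y**2 - 2*y + 8; vanishes at y ∈ {1}. (-2, 1): f_x = -144 ≠ 0.
  x = -1: f_y(-1, y) = -6*y**2 + 2*y + 4; vanishes at y ∈ {1}. (-1, 1): f_x = -81 ≠ 0.
  x = 0: f_y(0, y) = -6*y**2 + 6*y; vanishes at y ∈ {0, 1}. (0, 0): f_x = -34 ≠ 0; (0, 1): f_x = -36 ≠ 0.
  x = 1: f_y(1, y) = -6*y**2 + 10*y - 4; vanishes at y ∈ {1}. (1, 1): f_x = -9 ≠ 0.
  x = 2: f_y(2, y) = -6*y**2 + 14*y - 8; vanishes at y ∈ {1}. (2, 1): f_x = 0, f = 0 — SINGULAR.
  x = 3: f_y(3, y) = -6*y**2 + 18*y - 12; vanishes at y ∈ {1, 2}. (3, 1): f_x = -9 ≠ 0; (3, 2): f_x = -7 ≠ 0.
  x = 4: f_y(4, y) = -6*y**2 + 22*y - 16; vanishes at y ∈ {1}. (4, 1): f_x = -36 ≠ 0.
Only singular point on the grid: (2, 1).
Classify: substitute x = 2 + u, y = 1 + v and expand: f = -3*u**3 + 2*u*v**2 - 2*v**3 + v**2.
No constant or linear terms (consistent with a singular point). Quadratic part: v**2. Cubic part: -3*u**3 + 2*u*v**2 - 2*v**3.
The quadratic part v**2 is a perfect square, so there is a single (double) tangent line v = 0, i.e. y = 1. Restricting the cubic part to that line (v = 0) leaves -3*u**3 ≠ 0, so f is not divisible by v and the branch is v² ≈ 3*u**3 to lowest order — this is a cusp.
Classification: cusp.


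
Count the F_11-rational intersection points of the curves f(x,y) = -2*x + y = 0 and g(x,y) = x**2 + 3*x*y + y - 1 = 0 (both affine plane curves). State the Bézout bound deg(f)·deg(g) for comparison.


Common zeros: ∅; count = 0; Bézout bound = 2.

deg(f) = 1, deg(g) = 2, so Bézout bound = 2.
Scan x ∈ F_11. For each x, list the y ∈ F_11 with f(x, y) ≡ 0 and those with g(x, y) ≡ 0 (mod 11); the common zeros in that column are the intersection.
  x = 0: f ≡ 0 at y ∈ {0}; g ≡ 0 at y ∈ {1}; common: ∅.
  x = 1: f ≡ 0 at y ∈ {2}; g ≡ 0 at y ∈ {0}; common: ∅.
  x = 2: f ≡ 0 at y ∈ {4}; g ≡ 0 at y ∈ {9}; common: ∅.
  x = 3: f ≡ 0 at y ∈ {6}; g ≡ 0 at y ∈ {8}; common: ∅.
  x = 4: f ≡ 0 at y ∈ {8}; g ≡ 0 at y ∈ {9}; common: ∅.
  x = 5: f ≡ 0 at y ∈ {10}; g ≡ 0 at y ∈ {4}; common: ∅.
  x = 6: f ≡ 0 at y ∈ {1}; g ≡ 0 at y ∈ {8}; common: ∅.
  x = 7: f ≡ 0 at y ∈ {3}; g ≡ 0 at y ∈ ∅; common: ∅.
  x = 8: f ≡ 0 at y ∈ {5}; g ≡ 0 at y ∈ {1}; common: ∅.
  x = 9: f ≡ 0 at y ∈ {7}; g ≡ 0 at y ∈ {5}; common: ∅.
  x = 10: f ≡ 0 at y ∈ {9}; g ≡ 0 at y ∈ {0}; common: ∅.
Collecting: common zeros = ∅, so the count is 0.
Comparison with the Bézout bound: 0 ≤ 2 = deg(f)·deg(g), as expected for curves with no common component (the affine F_11-count falls short of the bound because intersections may lie at infinity, over extension fields, or carry multiplicity).


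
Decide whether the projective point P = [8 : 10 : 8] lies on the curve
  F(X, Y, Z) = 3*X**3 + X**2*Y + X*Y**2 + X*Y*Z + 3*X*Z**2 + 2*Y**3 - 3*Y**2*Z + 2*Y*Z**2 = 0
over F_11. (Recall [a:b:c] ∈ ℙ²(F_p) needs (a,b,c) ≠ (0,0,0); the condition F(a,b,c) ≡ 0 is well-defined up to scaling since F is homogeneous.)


F(8,10,8) ≡ 4 (mod 11); P is NOT on the curve.

Evaluate F(8, 10, 8) term-by-term (mod 11).
  3*X**3 ↦ 3·512·1·1 = 1536
  X**2*Y ↦ 1·64·10·1 = 640
  X*Y**2 ↦ 1·8·100·1 = 800
  X*Y*Z ↦ 1·8·10·8 = 640
  3*X*Z**2 ↦ 3·8·1·64 = 1536
  2*Y**3 ↦ 2·1·1000·1 = 2000
  -3*Y**2*Z ↦ -3·1·100·8 = -2400
  2*Y*Z**2 ↦ 2·1·10·64 = 1280
Sum: F(8, 10, 8) = (1536) + (640) + (800) + (640) + (1536) + (2000) + (-2400) + (1280) = 6032.
Reducing mod 11: 6032 ≡ 4 (mod 11).
Since F(a, b, c) ≡ 4 ≠ 0 (mod 11), P does NOT lie on the curve.


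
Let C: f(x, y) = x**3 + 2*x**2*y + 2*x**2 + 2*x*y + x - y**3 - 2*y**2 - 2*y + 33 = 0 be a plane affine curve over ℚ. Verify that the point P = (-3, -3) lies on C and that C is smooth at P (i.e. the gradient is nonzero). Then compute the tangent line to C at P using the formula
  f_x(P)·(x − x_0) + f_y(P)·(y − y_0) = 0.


Tangent line at P: 46*x - 5*y + 123 = 0.

Step 1: f(-3, -3) = 0, so P lies on C.
Step 2: partial derivatives
  f_x(x, y) = 3*x**2 + 4*x*y + 4*x + 2*y + 1, f_y(x, y) = 2*x**2 + 2*x - 3*y**2 - 4*y - 2.
  f_x(P) = 46, f_y(P) = -5 (gradient nonzero, so P is smooth).
Step 3: tangent line at P: 46·(x − -3) + -5·(y − -3) = 0.
Expanding: 46*x - 5*y + 123 = 0.


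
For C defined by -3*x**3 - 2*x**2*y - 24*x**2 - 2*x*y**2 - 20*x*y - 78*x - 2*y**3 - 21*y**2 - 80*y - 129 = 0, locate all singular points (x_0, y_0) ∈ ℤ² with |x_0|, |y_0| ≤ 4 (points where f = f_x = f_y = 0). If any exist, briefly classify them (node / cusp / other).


Singular points: {(-2, -3)}; classification: cusp.

Compute partial derivatives:
  f_x = -9*x**2 - 4*x*y - 48*x - 2*y**2 - 20*y - 78.
  f_y = -2*x**2 - 4*x*y - 20*x - 6*y**2 - 42*y - 80.
Scan x_0 ∈ {−4, ..., 4}. For each x_0, f_y(x_0, y) is a polynomial in y; find its integer roots y ∈ {−4, ..., 4}, then test f_x and f at those candidates.
  x = -4: f_y(-4, y) = -6*y**2 - 26*y - 32; no integer root y with |y| ≤ 4.
  x = -3: f_y(-3, y) = -6*y**2 - 30*y - 38; no integer root y with |y| ≤ 4.
  x = -2: f_y(-2, y) = -6*y**2 - 34*y - 48; vanishes at y ∈ {-3}. (-2, -3): f_x = 0, f = 0 — SINGULAR.
  x = -1: f_y(-1, y) = -6*y**2 - 38*y - 62; no integer root y with |y| ≤ 4.
  x = 0: f_y(0, y) = -6*y**2 - 42*y - 80; no integer root y with |y| ≤ 4.
  x = 1: f_y(1, y) = -6*y**2 - 46*y - 102; no integer root y with |y| ≤ 4.
  x = 2: f_y(2, y) = -6*y**2 - 50*y - 128; no integer root y with |y| ≤ 4.
  x = 3: f_y(3, y) = -6*y**2 - 54*y - 158; no integer root y with |y| ≤ 4.
  x = 4: f_y(4, y) = -6*y**2 - 58*y - 192; no integer root y with |y| ≤ 4.
Only singular point on the grid: (-2, -3).
Classify: substitute x = -2 + u, y = -3 + v and expand: f = -3*u**3 - 2*u**2*v - 2*u*v**2 - 2*v**3 + v**2.
No constant or linear terms (consistent with a singular point). Quadratic part: v**2. Cubic part: -3*u**3 - 2*u**2*v - 2*u*v**2 - 2*v**3.
The quadratic part v**2 is a perfect square, so there is a single (double) tangent line v = 0, i.e. y = -3. Restricting the cubic part to that line (v = 0) leaves -3*u**3 ≠ 0, so f is not divisible by v and the branch is v² ≈ 3*u**3 to lowest order — this is a cusp.
Classification: cusp.
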